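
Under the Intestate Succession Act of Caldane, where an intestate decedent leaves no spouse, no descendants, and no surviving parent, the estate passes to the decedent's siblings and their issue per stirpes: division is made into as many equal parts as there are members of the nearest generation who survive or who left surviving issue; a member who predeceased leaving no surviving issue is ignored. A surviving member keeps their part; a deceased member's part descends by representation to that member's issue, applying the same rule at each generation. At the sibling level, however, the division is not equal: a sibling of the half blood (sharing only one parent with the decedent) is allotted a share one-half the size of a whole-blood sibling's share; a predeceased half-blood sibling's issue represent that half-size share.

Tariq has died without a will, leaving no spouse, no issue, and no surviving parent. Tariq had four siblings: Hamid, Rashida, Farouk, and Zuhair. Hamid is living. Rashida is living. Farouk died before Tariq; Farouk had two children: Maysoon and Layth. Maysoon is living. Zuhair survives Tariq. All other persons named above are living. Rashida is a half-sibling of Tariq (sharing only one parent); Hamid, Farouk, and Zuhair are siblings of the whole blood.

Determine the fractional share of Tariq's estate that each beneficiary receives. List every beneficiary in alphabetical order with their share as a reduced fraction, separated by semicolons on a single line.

Hamid 2/7; Layth 1/7; Maysoon 1/7; Rashida 1/7; Zuhair 2/7

No spouse, descendants, or parent survives, so the estate passes to Tariq's siblings per stirpes.
Half-blood siblings count for one-half the weight of whole-blood siblings at the initial division.
Dividing 1 in proportion to weights (total weight 7/2): Hamid (weight 1) → 2/7; Rashida (weight 1/2) → 1/7; Farouk (weight 1) → 2/7; Zuhair (weight 1) → 2/7.
Hamid is living and takes 2/7.
Rashida is living and takes 1/7.
Farouk predeceased; the 2/7 allotted to Farouk's branch passes to Farouk's issue by representation.
The 2/7 is divided into 2 equal shares of 1/7 among Maysoon, Layth.
Maysoon is living and takes 1/7.
Layth is living and takes 1/7.
Zuhair is living and takes 2/7.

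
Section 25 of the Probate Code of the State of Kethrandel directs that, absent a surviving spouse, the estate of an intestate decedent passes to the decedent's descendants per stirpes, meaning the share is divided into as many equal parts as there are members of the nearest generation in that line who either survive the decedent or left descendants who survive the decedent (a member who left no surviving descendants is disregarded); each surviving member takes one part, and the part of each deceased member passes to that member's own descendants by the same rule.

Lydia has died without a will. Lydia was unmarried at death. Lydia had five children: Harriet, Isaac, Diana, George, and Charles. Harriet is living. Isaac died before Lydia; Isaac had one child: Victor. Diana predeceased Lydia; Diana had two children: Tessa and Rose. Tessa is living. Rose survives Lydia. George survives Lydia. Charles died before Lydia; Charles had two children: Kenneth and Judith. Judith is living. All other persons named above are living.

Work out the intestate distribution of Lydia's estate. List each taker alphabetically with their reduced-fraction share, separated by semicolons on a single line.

George 1/5; Harriet 1/5; Judith 1/10; Kenneth 1/10; Rose 1/10; Tessa 1/10; Victor 1/5

There is no surviving spouse, so the entire estate passes to Lydia's descendants per stirpes.
The estate is divided into 5 equal shares of 1/5 among Harriet, Isaac, Diana, George, Charles.
Harriet is living and takes 1/5.
Isaac predeceased; the 1/5 allotted to Isaac's branch passes to Isaac's issue by representation.
Victor is the sole taker at this level and receives the full 1/5.
Diana predeceased; the 1/5 allotted to Diana's branch passes to Diana's issue by representation.
The 1/5 is divided into 2 equal shares of 1/10 among Tessa, Rose.
Tessa is living and takes 1/10.
Rose is living and takes 1/10.
George is living and takes 1/5.
Charles predeceased; the 1/5 allotted to Charles's branch passes to Charles's issue by representation.
The 1/5 is divided into 2 equal shares of 1/10 among Kenneth, Judith.
Kenneth is living and takes 1/10.
Judith is living and takes 1/10.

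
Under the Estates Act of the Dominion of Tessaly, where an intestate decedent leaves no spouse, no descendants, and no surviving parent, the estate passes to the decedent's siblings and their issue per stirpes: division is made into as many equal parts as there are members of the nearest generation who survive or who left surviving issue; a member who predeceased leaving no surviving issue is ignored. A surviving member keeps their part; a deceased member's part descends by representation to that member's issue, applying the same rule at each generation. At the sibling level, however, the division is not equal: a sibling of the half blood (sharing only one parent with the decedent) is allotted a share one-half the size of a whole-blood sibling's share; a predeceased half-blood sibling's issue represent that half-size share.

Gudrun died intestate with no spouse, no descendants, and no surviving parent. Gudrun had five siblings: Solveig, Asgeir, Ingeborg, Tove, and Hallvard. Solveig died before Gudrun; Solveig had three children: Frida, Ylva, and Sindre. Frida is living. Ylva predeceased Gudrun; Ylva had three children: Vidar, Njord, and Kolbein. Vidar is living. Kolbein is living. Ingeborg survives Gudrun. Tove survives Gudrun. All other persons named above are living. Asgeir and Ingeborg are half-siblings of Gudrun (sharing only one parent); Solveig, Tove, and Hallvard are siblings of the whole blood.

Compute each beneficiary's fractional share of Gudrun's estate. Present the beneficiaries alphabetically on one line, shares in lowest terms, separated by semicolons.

Asgeir 1/8; Frida 1/12; Hallvard 1/4; Ingeborg 1/8; Kolbein 1/36; Njord 1/36; Sindre 1/12; Tove 1/4; Vidar 1/36

No spouse, descendants, or parent survives, so the estate passes to Gudrun's siblings per stirpes.
Half-blood siblings count for one-half the weight of whole-blood siblings at the initial division.
Dividing 1 in proportion to weights (total weight 4): Solveig (weight 1) → 1/4; Asgeir (weight 1/2) → 1/8; Ingeborg (weight 1/2) → 1/8; Tove (weight 1) → 1/4; Hallvard (weight 1) → 1/4.
Solveig predeceased; the 1/4 allotted to Solveig's branch passes to Solveig's issue by representation.
The 1/4 is divided into 3 equal shares of 1/12 among Frida, Ylva, Sindre.
Frida is living and takes 1/12.
Ylva predeceased; the 1/12 allotted to Ylva's branch passes to Ylva's issue by representation.
The 1/12 is divided into 3 equal shares of 1/36 among Vidar, Njord, Kolbein.
Vidar is living and takes 1/36.
Njord is living and takes 1/36.
Kolbein is living and takes 1/36.
Sindre is living and takes 1/12.
Asgeir is living and takes 1/8.
Ingeborg is living and takes 1/8.
Tove is living and takes 1/4.
Hallvard is living and takes 1/4.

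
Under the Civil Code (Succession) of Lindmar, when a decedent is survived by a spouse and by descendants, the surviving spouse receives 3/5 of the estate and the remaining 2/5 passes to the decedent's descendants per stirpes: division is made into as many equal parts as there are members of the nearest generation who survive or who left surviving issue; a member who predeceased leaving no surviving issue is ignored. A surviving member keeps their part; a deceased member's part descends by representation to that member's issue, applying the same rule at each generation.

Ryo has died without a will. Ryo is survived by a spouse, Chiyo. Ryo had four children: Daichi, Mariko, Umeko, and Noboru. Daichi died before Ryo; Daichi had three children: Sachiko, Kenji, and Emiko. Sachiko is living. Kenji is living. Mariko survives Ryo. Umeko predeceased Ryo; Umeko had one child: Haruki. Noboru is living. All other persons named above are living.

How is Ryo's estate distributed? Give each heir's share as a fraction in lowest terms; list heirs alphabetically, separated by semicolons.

Chiyo, as surviving spouse, takes 3/5.
The remaining 2/5 passes to Ryo's descendants per stirpes.
The 2/5 is divided into 4 equal shares of 1/10 among Daichi, Mariko, Umeko, Noboru.
Daichi predeceased; the 1/10 allotted to Daichi's branch passes to Daichi's issue by representation.
The 1/10 is divided into 3 equal shares of 1/30 among Sachiko, Kenji, Emiko.
Sachiko is living and takes 1/30.
Kenji is living and takes 1/30.
Emiko is living and takes 1/30.
Mariko is living and takes 1/10.
Umeko predeceased; the 1/10 allotted to Umeko's branch passes to Umeko's issue by representation.
Haruki is the sole taker at this level and receives the full 1/10.
Noboru is living and takes 1/10.

Chiyo 3/5; Emiko 1/30; Haruki 1/10; Kenji 1/30; Mariko 1/10; Noboru 1/10; Sachiko 1/30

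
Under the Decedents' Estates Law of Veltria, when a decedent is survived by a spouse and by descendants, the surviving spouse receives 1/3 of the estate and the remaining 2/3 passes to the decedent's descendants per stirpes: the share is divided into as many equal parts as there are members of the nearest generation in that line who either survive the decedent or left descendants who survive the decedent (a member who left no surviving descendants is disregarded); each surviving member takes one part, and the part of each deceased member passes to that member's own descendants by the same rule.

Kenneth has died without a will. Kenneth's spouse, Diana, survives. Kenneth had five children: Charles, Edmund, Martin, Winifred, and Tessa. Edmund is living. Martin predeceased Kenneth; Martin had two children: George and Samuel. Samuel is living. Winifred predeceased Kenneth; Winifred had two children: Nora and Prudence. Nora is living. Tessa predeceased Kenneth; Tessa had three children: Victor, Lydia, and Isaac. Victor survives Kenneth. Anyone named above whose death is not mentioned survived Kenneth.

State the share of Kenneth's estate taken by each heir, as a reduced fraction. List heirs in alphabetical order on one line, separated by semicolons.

Diana, as surviving spouse, takes 1/3.
The remaining 2/3 passes to Kenneth's descendants per stirpes.
The 2/3 is divided into 5 equal shares of 2/15 among Charles, Edmund, Martin, Winifred, Tessa.
Charles is living and takes 2/15.
Edmund is living and takes 2/15.
Martin predeceased; the 2/15 allotted to Martin's branch passes to Martin's issue by representation.
The 2/15 is divided into 2 equal shares of 1/15 among George, Samuel.
George is living and takes 1/15.
Samuel is living and takes 1/15.
Winifred predeceased; the 2/15 allotted to Winifred's branch passes to Winifred's issue by representation.
The 2/15 is divided into 2 equal shares of 1/15 among Nora, Prudence.
Nora is living and takes 1/15.
Prudence is living and takes 1/15.
Tessa predeceased; the 2/15 allotted to Tessa's branch passes to Tessa's issue by representation.
The 2/15 is divided into 3 equal shares of 2/45 among Victor, Lydia, Isaac.
Victor is living and takes 2/45.
Lydia is living and takes 2/45.
Isaac is living and takes 2/45.

Charles 2/15; Diana 1/3; Edmund 2/15; George 1/15; Isaac 2/45; Lydia 2/45; Nora 1/15; Prudence 1/15; Samuel 1/15; Victor 2/45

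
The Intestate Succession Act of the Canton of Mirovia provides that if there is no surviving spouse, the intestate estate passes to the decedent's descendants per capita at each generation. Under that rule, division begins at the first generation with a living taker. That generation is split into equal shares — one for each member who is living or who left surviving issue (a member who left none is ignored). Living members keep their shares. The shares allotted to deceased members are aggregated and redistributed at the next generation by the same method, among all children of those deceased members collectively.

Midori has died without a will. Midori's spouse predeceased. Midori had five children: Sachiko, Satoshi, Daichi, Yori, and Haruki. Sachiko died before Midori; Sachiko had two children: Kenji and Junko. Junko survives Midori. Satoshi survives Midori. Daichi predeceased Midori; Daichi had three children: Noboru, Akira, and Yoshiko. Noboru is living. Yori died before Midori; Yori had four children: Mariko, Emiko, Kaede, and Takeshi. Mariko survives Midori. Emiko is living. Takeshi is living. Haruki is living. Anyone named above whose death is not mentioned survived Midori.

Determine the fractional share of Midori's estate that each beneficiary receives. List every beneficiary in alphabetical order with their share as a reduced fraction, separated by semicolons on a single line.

Akira 1/15; Emiko 1/15; Haruki 1/5; Junko 1/15; Kaede 1/15; Kenji 1/15; Mariko 1/15; Noboru 1/15; Satoshi 1/5; Takeshi 1/15; Yoshiko 1/15

There is no surviving spouse, so the entire estate passes to Midori's descendants per capita at each generation.
At generation 1 (Sachiko, Satoshi, Daichi, Yori, Haruki) there are 5 shares of (1)/5 = 1/5 each.
Living: Satoshi and Haruki — each takes 1/5.
Deceased: Sachiko, Daichi, and Yori. Their combined 3/5 is pooled and carried to generation 2.
At generation 2 (Kenji, Junko, Noboru, Akira, Yoshiko, Mariko, Emiko, Kaede, Takeshi) there are 9 shares of (3/5)/9 = 1/15 each.
Living: Kenji, Junko, Noboru, Akira, Yoshiko, Mariko, Emiko, Kaede, and Takeshi — each takes 1/15.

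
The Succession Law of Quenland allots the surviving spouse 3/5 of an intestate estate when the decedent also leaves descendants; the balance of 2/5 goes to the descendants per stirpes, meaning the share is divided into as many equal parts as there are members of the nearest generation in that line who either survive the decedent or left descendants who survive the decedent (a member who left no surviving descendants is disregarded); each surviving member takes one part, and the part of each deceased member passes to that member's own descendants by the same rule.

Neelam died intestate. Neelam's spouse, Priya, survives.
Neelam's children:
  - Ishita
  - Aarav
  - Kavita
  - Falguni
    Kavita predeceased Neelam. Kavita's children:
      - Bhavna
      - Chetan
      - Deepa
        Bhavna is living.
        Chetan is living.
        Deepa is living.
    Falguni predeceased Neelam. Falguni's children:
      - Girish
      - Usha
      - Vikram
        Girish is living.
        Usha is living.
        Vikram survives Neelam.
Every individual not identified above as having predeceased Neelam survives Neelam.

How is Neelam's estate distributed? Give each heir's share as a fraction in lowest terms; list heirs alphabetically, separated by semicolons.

Aarav 1/10; Bhavna 1/30; Chetan 1/30; Deepa 1/30; Girish 1/30; Ishita 1/10; Priya 3/5; Usha 1/30; Vikram 1/30

Priya, as surviving spouse, takes 3/5.
The remaining 2/5 passes to Neelam's descendants per stirpes.
The 2/5 is divided into 4 equal shares of 1/10 among Ishita, Aarav, Kavita, Falguni.
Ishita is living and takes 1/10.
Aarav is living and takes 1/10.
Kavita predeceased; the 1/10 allotted to Kavita's branch passes to Kavita's issue by representation.
The 1/10 is divided into 3 equal shares of 1/30 among Bhavna, Chetan, Deepa.
Bhavna is living and takes 1/30.
Chetan is living and takes 1/30.
Deepa is living and takes 1/30.
Falguni predeceased; the 1/10 allotted to Falguni's branch passes to Falguni's issue by representation.
The 1/10 is divided into 3 equal shares of 1/30 among Girish, Usha, Vikram.
Girish is living and takes 1/30.
Usha is living and takes 1/30.
Vikram is living and takes 1/30.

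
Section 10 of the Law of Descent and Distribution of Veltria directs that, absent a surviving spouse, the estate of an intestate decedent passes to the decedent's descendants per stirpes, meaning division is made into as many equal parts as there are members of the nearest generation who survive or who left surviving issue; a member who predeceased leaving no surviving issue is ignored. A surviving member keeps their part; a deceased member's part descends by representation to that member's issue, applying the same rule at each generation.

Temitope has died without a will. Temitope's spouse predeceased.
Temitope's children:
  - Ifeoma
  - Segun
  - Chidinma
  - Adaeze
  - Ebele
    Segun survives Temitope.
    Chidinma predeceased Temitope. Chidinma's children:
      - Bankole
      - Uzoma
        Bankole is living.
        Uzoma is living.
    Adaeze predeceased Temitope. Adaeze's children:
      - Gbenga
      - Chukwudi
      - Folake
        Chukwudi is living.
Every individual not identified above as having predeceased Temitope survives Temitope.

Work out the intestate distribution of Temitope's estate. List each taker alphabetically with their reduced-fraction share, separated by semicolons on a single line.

There is no surviving spouse, so the entire estate passes to Temitope's descendants per stirpes.
The estate is divided into 5 equal shares of 1/5 among Ifeoma, Segun, Chidinma, Adaeze, Ebele.
Ifeoma is living and takes 1/5.
Segun is living and takes 1/5.
Chidinma predeceased; the 1/5 allotted to Chidinma's branch passes to Chidinma's issue by representation.
The 1/5 is divided into 2 equal shares of 1/10 among Bankole, Uzoma.
Bankole is living and takes 1/10.
Uzoma is living and takes 1/10.
Adaeze predeceased; the 1/5 allotted to Adaeze's branch passes to Adaeze's issue by representation.
The 1/5 is divided into 3 equal shares of 1/15 among Gbenga, Chukwudi, Folake.
Gbenga is living and takes 1/15.
Chukwudi is living and takes 1/15.
Folake is living and takes 1/15.
Ebele is living and takes 1/5.

Bankole 1/10; Chukwudi 1/15; Ebele 1/5; Folake 1/15; Gbenga 1/15; Ifeoma 1/5; Segun 1/5; Uzoma 1/10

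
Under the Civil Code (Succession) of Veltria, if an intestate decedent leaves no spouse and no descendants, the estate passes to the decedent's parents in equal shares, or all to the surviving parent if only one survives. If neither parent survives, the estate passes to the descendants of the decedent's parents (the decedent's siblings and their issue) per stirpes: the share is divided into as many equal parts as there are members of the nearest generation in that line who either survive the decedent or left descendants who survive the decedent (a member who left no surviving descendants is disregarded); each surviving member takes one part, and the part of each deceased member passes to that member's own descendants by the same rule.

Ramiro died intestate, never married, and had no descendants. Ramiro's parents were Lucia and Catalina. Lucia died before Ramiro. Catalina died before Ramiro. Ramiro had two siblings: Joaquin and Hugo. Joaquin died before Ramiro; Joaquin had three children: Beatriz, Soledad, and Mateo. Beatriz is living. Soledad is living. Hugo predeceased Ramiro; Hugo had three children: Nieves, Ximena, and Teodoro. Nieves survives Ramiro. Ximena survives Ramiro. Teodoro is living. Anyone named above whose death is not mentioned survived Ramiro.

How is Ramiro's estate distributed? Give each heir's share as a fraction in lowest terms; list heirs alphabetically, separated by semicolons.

Beatriz 1/6; Mateo 1/6; Nieves 1/6; Soledad 1/6; Teodoro 1/6; Ximena 1/6

Neither parent survives and there are no descendants, so the estate passes to Ramiro's siblings and their issue per stirpes.
The estate is divided into 2 equal shares of 1/2 among Joaquin, Hugo.
Joaquin predeceased; the 1/2 allotted to Joaquin's branch passes to Joaquin's issue by representation.
The 1/2 is divided into 3 equal shares of 1/6 among Beatriz, Soledad, Mateo.
Beatriz is living and takes 1/6.
Soledad is living and takes 1/6.
Mateo is living and takes 1/6.
Hugo predeceased; the 1/2 allotted to Hugo's branch passes to Hugo's issue by representation.
The 1/2 is divided into 3 equal shares of 1/6 among Nieves, Ximena, Teodoro.
Nieves is living and takes 1/6.
Ximena is living and takes 1/6.
Teodoro is living and takes 1/6.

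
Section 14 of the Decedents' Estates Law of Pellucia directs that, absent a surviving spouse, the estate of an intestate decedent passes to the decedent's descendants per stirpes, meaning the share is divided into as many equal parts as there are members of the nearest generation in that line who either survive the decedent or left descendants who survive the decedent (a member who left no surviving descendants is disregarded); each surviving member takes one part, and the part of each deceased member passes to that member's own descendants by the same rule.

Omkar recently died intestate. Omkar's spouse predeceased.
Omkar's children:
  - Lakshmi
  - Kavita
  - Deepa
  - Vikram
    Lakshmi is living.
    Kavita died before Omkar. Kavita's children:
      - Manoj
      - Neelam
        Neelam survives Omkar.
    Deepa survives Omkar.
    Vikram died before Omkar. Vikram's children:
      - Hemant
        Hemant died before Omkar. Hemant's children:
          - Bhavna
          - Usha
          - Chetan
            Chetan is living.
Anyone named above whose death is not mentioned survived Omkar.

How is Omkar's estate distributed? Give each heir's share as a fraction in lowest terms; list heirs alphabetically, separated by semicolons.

Bhavna 1/12; Chetan 1/12; Deepa 1/4; Lakshmi 1/4; Manoj 1/8; Neelam 1/8; Usha 1/12

There is no surviving spouse, so the entire estate passes to Omkar's descendants per stirpes.
The estate is divided into 4 equal shares of 1/4 among Lakshmi, Kavita, Deepa, Vikram.
Lakshmi is living and takes 1/4.
Kavita predeceased; the 1/4 allotted to Kavita's branch passes to Kavita's issue by representation.
The 1/4 is divided into 2 equal shares of 1/8 among Manoj, Neelam.
Manoj is living and takes 1/8.
Neelam is living and takes 1/8.
Deepa is living and takes 1/4.
Vikram predeceased; the 1/4 allotted to Vikram's branch passes to Vikram's issue by representation.
Hemant's line is the sole branch at this level, so the full 1/4 passes to Hemant's issue by representation.
The 1/4 is divided into 3 equal shares of 1/12 among Bhavna, Usha, Chetan.
Bhavna is living and takes 1/12.
Usha is living and takes 1/12.
Chetan is living and takes 1/12.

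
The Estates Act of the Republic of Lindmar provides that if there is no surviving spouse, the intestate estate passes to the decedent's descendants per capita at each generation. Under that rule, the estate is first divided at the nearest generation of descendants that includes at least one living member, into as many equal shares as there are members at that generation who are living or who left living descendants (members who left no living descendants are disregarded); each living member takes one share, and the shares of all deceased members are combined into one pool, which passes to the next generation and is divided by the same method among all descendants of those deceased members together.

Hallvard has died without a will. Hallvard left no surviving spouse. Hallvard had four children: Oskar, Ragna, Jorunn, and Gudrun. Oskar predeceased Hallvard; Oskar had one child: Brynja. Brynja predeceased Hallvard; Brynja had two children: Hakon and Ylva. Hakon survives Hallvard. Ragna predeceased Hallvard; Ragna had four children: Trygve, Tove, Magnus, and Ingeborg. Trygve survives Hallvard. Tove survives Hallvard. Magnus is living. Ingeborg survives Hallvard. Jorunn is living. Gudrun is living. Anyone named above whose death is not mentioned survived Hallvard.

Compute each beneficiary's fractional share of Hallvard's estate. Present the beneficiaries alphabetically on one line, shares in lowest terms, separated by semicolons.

Gudrun 1/4; Hakon 1/20; Ingeborg 1/10; Jorunn 1/4; Magnus 1/10; Tove 1/10; Trygve 1/10; Ylva 1/20

There is no surviving spouse, so the entire estate passes to Hallvard's descendants per capita at each generation.
At generation 1 (Oskar, Ragna, Jorunn, Gudrun) there are 4 shares of (1)/4 = 1/4 each.
Living: Jorunn and Gudrun — each takes 1/4.
Deceased: Oskar and Ragna. Their combined 1/2 is pooled and carried to generation 2.
At generation 2 (Brynja, Trygve, Tove, Magnus, Ingeborg) there are 5 shares of (1/2)/5 = 1/10 each.
Living: Trygve, Tove, Magnus, and Ingeborg — each takes 1/10.
Deceased: Brynja. That 1/10 share is carried to generation 3.
At generation 3 (Hakon, Ylva) there are 2 shares of (1/10)/2 = 1/20 each.
Living: Hakon and Ylva — each takes 1/20.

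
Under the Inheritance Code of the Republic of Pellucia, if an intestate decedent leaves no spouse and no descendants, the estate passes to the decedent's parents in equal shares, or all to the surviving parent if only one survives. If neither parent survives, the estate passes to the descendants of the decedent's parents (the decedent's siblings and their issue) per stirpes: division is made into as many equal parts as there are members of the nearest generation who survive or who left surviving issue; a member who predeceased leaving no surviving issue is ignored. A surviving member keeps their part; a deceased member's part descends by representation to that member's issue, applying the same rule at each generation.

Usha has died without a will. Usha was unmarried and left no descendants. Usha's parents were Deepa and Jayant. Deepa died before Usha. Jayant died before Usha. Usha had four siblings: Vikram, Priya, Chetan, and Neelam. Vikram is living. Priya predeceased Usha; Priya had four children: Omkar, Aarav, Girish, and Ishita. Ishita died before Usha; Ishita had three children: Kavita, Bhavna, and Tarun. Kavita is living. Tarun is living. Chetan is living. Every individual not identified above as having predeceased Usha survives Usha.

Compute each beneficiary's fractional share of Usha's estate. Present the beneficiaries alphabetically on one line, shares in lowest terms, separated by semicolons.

Neither parent survives and there are no descendants, so the estate passes to Usha's siblings and their issue per stirpes.
The estate is divided into 4 equal shares of 1/4 among Vikram, Priya, Chetan, Neelam.
Vikram is living and takes 1/4.
Priya predeceased; the 1/4 allotted to Priya's branch passes to Priya's issue by representation.
The 1/4 is divided into 4 equal shares of 1/16 among Omkar, Aarav, Girish, Ishita.
Omkar is living and takes 1/16.
Aarav is living and takes 1/16.
Girish is living and takes 1/16.
Ishita predeceased; the 1/16 allotted to Ishita's branch passes to Ishita's issue by representation.
The 1/16 is divided into 3 equal shares of 1/48 among Kavita, Bhavna, Tarun.
Kavita is living and takes 1/48.
Bhavna is living and takes 1/48.
Tarun is living and takes 1/48.
Chetan is living and takes 1/4.
Neelam is living and takes 1/4.

Aarav 1/16; Bhavna 1/48; Chetan 1/4; Girish 1/16; Kavita 1/48; Neelam 1/4; Omkar 1/16; Tarun 1/48; Vikram 1/4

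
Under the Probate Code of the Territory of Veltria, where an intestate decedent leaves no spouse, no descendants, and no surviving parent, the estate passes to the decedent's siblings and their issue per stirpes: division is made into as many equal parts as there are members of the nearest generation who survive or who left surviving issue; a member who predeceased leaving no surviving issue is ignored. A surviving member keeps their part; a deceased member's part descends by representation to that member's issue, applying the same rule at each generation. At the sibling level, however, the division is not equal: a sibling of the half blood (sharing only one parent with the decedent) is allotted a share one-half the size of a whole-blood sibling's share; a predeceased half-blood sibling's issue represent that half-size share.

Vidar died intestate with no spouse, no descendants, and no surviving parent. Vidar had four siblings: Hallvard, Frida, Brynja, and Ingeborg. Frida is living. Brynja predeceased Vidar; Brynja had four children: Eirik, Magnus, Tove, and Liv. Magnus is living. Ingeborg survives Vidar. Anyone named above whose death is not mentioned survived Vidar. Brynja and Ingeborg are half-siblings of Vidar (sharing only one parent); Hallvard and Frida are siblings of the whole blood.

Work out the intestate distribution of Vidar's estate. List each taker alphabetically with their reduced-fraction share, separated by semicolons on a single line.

Eirik 1/24; Frida 1/3; Hallvard 1/3; Ingeborg 1/6; Liv 1/24; Magnus 1/24; Tove 1/24

No spouse, descendants, or parent survives, so the estate passes to Vidar's siblings per stirpes.
Half-blood siblings count for one-half the weight of whole-blood siblings at the initial division.
Dividing 1 in proportion to weights (total weight 3): Hallvard (weight 1) → 1/3; Frida (weight 1) → 1/3; Brynja (weight 1/2) → 1/6; Ingeborg (weight 1/2) → 1/6.
Hallvard is living and takes 1/3.
Frida is living and takes 1/3.
Brynja predeceased; the 1/6 allotted to Brynja's branch passes to Brynja's issue by representation.
The 1/6 is divided into 4 equal shares of 1/24 among Eirik, Magnus, Tove, Liv.
Eirik is living and takes 1/24.
Magnus is living and takes 1/24.
Tove is living and takes 1/24.
Liv is living and takes 1/24.
Ingeborg is living and takes 1/6.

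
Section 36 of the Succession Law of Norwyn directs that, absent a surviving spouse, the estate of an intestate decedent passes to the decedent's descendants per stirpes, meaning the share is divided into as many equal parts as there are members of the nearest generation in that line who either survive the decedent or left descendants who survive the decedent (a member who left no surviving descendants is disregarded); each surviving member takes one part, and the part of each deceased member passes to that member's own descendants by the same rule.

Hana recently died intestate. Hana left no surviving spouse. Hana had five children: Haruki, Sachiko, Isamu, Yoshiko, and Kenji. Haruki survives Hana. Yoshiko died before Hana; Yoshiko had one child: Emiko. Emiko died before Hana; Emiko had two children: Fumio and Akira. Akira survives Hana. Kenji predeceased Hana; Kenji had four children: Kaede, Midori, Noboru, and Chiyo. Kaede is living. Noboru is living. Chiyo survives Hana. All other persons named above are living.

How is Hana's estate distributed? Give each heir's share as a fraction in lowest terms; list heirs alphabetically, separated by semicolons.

There is no surviving spouse, so the entire estate passes to Hana's descendants per stirpes.
The estate is divided into 5 equal shares of 1/5 among Haruki, Sachiko, Isamu, Yoshiko, Kenji.
Haruki is living and takes 1/5.
Sachiko is living and takes 1/5.
Isamu is living and takes 1/5.
Yoshiko predeceased; the 1/5 allotted to Yoshiko's branch passes to Yoshiko's issue by representation.
Emiko's line is the sole branch at this level, so the full 1/5 passes to Emiko's issue by representation.
The 1/5 is divided into 2 equal shares of 1/10 among Fumio, Akira.
Fumio is living and takes 1/10.
Akira is living and takes 1/10.
Kenji predeceased; the 1/5 allotted to Kenji's branch passes to Kenji's issue by representation.
The 1/5 is divided into 4 equal shares of 1/20 among Kaede, Midori, Noboru, Chiyo.
Kaede is living and takes 1/20.
Midori is living and takes 1/20.
Noboru is living and takes 1/20.
Chiyo is living and takes 1/20.

Akira 1/10; Chiyo 1/20; Fumio 1/10; Haruki 1/5; Isamu 1/5; Kaede 1/20; Midori 1/20; Noboru 1/20; Sachiko 1/5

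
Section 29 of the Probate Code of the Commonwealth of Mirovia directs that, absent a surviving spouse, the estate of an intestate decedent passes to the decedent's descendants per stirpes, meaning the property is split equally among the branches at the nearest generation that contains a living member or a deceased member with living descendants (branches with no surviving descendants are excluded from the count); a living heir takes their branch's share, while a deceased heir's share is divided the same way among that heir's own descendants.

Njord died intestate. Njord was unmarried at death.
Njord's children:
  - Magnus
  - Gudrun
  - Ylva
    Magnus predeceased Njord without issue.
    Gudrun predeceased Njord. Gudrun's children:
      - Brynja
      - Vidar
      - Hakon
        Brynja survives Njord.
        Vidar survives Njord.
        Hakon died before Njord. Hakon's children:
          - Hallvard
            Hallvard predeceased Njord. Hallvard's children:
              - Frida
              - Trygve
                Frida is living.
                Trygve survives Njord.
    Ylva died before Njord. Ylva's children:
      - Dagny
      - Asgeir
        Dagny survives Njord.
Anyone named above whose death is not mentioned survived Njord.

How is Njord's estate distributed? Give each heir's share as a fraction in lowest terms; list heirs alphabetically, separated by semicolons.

Asgeir 1/4; Brynja 1/6; Dagny 1/4; Frida 1/12; Trygve 1/12; Vidar 1/6

There is no surviving spouse, so the entire estate passes to Njord's descendants per stirpes.
Magnus left no surviving issue, so that branch lapses and is disregarded.
The estate is divided into 2 equal shares of 1/2 among Gudrun, Ylva.
Gudrun predeceased; the 1/2 allotted to Gudrun's branch passes to Gudrun's issue by representation.
The 1/2 is divided into 3 equal shares of 1/6 among Brynja, Vidar, Hakon.
Brynja is living and takes 1/6.
Vidar is living and takes 1/6.
Hakon predeceased; the 1/6 allotted to Hakon's branch passes to Hakon's issue by representation.
Hallvard's line is the sole branch at this level, so the full 1/6 passes to Hallvard's issue by representation.
The 1/6 is divided into 2 equal shares of 1/12 among Frida, Trygve.
Frida is living and takes 1/12.
Trygve is living and takes 1/12.
Ylva predeceased; the 1/2 allotted to Ylva's branch passes to Ylva's issue by representation.
The 1/2 is divided into 2 equal shares of 1/4 among Dagny, Asgeir.
Dagny is living and takes 1/4.
Asgeir is living and takes 1/4.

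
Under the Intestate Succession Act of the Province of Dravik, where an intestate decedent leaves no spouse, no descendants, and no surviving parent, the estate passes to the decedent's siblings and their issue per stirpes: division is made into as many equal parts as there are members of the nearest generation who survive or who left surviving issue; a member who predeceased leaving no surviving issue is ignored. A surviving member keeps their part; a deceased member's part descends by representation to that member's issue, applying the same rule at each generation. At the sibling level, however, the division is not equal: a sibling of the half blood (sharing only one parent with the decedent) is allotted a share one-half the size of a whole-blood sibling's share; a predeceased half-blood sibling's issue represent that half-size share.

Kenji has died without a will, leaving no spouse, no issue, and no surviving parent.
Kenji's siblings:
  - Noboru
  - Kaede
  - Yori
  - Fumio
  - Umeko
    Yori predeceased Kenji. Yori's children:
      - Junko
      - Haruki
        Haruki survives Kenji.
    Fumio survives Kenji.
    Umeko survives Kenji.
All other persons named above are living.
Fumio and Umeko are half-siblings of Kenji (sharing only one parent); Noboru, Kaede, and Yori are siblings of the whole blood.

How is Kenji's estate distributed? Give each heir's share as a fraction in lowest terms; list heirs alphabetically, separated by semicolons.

No spouse, descendants, or parent survives, so the estate passes to Kenji's siblings per stirpes.
Half-blood siblings count for one-half the weight of whole-blood siblings at the initial division.
Dividing 1 in proportion to weights (total weight 4): Noboru (weight 1) → 1/4; Kaede (weight 1) → 1/4; Yori (weight 1) → 1/4; Fumio (weight 1/2) → 1/8; Umeko (weight 1/2) → 1/8.
Noboru is living and takes 1/4.
Kaede is living and takes 1/4.
Yori predeceased; the 1/4 allotted to Yori's branch passes to Yori's issue by representation.
The 1/4 is divided into 2 equal shares of 1/8 among Junko, Haruki.
Junko is living and takes 1/8.
Haruki is living and takes 1/8.
Fumio is living and takes 1/8.
Umeko is living and takes 1/8.

Fumio 1/8; Haruki 1/8; Junko 1/8; Kaede 1/4; Noboru 1/4; Umeko 1/8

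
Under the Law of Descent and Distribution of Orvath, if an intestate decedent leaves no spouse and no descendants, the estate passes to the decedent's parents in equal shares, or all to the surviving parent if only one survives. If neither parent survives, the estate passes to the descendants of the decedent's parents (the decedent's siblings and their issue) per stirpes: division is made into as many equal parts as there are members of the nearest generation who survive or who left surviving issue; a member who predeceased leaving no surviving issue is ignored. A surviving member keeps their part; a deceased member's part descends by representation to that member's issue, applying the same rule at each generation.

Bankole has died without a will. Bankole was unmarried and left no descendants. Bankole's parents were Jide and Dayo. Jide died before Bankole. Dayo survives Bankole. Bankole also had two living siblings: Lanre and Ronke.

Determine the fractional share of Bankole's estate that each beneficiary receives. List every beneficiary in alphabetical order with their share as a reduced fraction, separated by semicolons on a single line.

Only one parent, Dayo, survives, so Dayo takes the entire estate. The siblings take nothing because a surviving parent has priority.

Dayo 1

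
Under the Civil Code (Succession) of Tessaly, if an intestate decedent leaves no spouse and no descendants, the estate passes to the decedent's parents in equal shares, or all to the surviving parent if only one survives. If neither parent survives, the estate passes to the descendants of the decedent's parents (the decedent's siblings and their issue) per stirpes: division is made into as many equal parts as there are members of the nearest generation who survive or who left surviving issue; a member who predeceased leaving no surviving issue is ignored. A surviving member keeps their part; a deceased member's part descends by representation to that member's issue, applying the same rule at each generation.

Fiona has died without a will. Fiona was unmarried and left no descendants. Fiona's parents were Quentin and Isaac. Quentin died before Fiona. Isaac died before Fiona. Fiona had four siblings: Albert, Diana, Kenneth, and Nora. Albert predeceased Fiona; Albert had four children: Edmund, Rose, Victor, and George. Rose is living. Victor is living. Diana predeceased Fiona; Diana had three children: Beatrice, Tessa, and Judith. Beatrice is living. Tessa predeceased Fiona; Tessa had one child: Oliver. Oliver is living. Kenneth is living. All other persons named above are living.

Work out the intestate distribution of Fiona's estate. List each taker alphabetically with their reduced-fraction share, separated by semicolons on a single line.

Neither parent survives and there are no descendants, so the estate passes to Fiona's siblings and their issue per stirpes.
The estate is divided into 4 equal shares of 1/4 among Albert, Diana, Kenneth, Nora.
Albert predeceased; the 1/4 allotted to Albert's branch passes to Albert's issue by representation.
The 1/4 is divided into 4 equal shares of 1/16 among Edmund, Rose, Victor, George.
Edmund is living and takes 1/16.
Rose is living and takes 1/16.
Victor is living and takes 1/16.
George is living and takes 1/16.
Diana predeceased; the 1/4 allotted to Diana's branch passes to Diana's issue by representation.
The 1/4 is divided into 3 equal shares of 1/12 among Beatrice, Tessa, Judith.
Beatrice is living and takes 1/12.
Tessa predeceased; the 1/12 allotted to Tessa's branch passes to Tessa's issue by representation.
Oliver is the sole taker at this level and receives the full 1/12.
Judith is living and takes 1/12.
Kenneth is living and takes 1/4.
Nora is living and takes 1/4.

Beatrice 1/12; Edmund 1/16; George 1/16; Judith 1/12; Kenneth 1/4; Nora 1/4; Oliver 1/12; Rose 1/16; Victor 1/16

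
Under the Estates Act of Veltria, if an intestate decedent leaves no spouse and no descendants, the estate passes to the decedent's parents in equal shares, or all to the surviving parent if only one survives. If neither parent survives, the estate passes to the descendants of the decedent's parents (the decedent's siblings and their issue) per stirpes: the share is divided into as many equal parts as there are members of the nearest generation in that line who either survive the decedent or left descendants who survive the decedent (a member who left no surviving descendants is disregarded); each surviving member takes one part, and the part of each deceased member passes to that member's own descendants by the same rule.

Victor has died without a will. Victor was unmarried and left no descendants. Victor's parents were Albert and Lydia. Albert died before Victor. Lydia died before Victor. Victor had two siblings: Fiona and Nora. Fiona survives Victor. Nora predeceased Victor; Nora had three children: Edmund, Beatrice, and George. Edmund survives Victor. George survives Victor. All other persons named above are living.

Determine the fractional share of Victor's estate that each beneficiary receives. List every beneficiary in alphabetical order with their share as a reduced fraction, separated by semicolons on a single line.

Beatrice 1/6; Edmund 1/6; Fiona 1/2; George 1/6

Neither parent survives and there are no descendants, so the estate passes to Victor's siblings and their issue per stirpes.
The estate is divided into 2 equal shares of 1/2 among Fiona, Nora.
Fiona is living and takes 1/2.
Nora predeceased; the 1/2 allotted to Nora's branch passes to Nora's issue by representation.
The 1/2 is divided into 3 equal shares of 1/6 among Edmund, Beatrice, George.
Edmund is living and takes 1/6.
Beatrice is living and takes 1/6.
George is living and takes 1/6.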